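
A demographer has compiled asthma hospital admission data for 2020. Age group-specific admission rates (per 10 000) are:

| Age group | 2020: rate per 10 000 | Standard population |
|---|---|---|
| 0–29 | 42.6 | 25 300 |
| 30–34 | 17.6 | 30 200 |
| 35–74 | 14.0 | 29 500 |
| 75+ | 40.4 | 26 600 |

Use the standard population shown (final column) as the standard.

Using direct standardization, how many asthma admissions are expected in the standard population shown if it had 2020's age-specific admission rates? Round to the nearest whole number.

310

Expected asthma admissions = Σ (standard pop × age-specific rate ÷ 10 000)
= 25 300×42.6/10 000 + 30 200×17.6/10 000 + 29 500×14.0/10 000 + 26 600×40.4/10 000
= 107.78 + 53.15 + 41.30 + 107.46 = 309.69.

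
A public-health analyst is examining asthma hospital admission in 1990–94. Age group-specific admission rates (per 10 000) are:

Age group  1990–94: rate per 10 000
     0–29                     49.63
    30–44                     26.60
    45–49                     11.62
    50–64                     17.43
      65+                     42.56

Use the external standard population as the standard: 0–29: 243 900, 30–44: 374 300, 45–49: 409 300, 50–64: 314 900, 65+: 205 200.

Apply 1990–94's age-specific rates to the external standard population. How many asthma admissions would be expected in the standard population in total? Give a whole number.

Expected asthma admissions = Σ (standard pop × age-specific rate ÷ 10 000)
= 243 900×49.63/10 000 + 374 300×26.60/10 000 + 409 300×11.62/10 000 + 314 900×17.43/10 000 + 205 200×42.56/10 000
= 1210.48 + 995.64 + 475.61 + 548.87 + 873.33 = 4103.92.

4104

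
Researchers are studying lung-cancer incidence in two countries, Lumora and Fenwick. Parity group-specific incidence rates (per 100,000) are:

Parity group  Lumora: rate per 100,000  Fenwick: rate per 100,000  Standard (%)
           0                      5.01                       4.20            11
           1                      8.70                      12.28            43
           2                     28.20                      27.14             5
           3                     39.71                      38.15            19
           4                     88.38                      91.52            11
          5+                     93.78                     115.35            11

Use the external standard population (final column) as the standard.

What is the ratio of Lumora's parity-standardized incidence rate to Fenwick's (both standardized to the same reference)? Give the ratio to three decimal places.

0.897

Standard weights: 0.11, 0.43, 0.05, 0.19, 0.11, 0.11.
Lumora: 0.1100×5.01 + 0.4300×8.70 + 0.0500×28.20 + 0.1900×39.71 + 0.1100×88.38 + 0.1100×93.78 = 33.2846 per 100,000.
Fenwick: 0.1100×4.20 + 0.4300×12.28 + 0.0500×27.14 + 0.1900×38.15 + 0.1100×91.52 + 0.1100×115.35 = 37.1036 per 100,000.
Ratio = 33.2846 ÷ 37.1036 = 0.89707.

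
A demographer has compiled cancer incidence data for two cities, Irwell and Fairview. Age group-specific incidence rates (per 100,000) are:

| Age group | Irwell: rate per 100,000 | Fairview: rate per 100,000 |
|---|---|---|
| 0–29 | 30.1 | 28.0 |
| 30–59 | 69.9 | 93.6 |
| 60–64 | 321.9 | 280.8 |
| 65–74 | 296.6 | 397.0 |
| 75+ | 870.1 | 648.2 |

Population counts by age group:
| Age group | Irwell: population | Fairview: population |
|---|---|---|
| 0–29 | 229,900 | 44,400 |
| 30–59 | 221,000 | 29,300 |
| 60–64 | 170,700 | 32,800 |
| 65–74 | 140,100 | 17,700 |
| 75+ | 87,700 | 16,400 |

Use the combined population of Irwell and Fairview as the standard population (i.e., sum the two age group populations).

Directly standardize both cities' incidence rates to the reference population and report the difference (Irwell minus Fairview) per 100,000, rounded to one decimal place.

Combined standard total = 990,000; weights = 0.2771, 0.2528, 0.2056, 0.1594, 0.1052.
Irwell: 0.2771×30.1 + 0.2528×69.9 + 0.2056×321.9 + 0.1594×296.6 + 0.1052×870.1 = 230.9494 per 100,000.
Fairview: 0.2771×28.0 + 0.2528×93.6 + 0.2056×280.8 + 0.1594×397.0 + 0.1052×648.2 = 220.5813 per 100,000.
Difference = 230.9494 − 220.5813 = 10.3681.

10.4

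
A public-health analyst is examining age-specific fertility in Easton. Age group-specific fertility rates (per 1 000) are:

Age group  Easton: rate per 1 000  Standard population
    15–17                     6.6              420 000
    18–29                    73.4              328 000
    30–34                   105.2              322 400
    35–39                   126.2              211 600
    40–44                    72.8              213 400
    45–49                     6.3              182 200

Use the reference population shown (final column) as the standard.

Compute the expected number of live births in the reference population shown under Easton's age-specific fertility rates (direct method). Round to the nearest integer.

104151

Expected live births = Σ (standard pop × age-specific rate ÷ 1 000)
= 420 000×6.6/1 000 + 328 000×73.4/1 000 + 322 400×105.2/1 000 + 211 600×126.2/1 000 + 213 400×72.8/1 000 + 182 200×6.3/1 000
= 2772.00 + 24075.20 + 33916.48 + 26703.92 + 15535.52 + 1147.86 = 104150.98.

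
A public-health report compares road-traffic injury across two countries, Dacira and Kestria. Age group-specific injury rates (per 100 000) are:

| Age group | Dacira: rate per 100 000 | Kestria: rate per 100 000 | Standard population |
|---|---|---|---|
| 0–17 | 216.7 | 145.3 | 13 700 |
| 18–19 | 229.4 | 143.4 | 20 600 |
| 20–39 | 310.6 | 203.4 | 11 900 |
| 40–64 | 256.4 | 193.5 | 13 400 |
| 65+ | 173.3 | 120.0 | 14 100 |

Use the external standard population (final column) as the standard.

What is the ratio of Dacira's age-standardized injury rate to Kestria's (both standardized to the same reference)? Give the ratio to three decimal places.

Standard total = 73 700; weights = 0.1859, 0.2795, 0.1615, 0.1818, 0.1913.
Dacira: 0.1859×216.7 + 0.2795×229.4 + 0.1615×310.6 + 0.1818×256.4 + 0.1913×173.3 = 234.3265 per 100 000.
Kestria: 0.1859×145.3 + 0.2795×143.4 + 0.1615×203.4 + 0.1818×193.5 + 0.1913×120.0 = 158.0734 per 100 000.
Ratio = 234.3265 ÷ 158.0734 = 1.48239.

1.482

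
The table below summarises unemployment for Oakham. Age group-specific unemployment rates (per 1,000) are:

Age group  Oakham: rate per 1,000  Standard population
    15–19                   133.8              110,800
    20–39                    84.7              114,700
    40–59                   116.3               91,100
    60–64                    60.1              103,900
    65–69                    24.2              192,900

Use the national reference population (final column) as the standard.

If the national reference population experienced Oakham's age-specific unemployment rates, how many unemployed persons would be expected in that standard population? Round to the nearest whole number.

46048

Expected unemployed persons = Σ (standard pop × age-specific rate ÷ 1,000)
= 110,800×133.8/1,000 + 114,700×84.7/1,000 + 91,100×116.3/1,000 + 103,900×60.1/1,000 + 192,900×24.2/1,000
= 14825.04 + 9715.09 + 10594.93 + 6244.39 + 4668.18 = 46047.63.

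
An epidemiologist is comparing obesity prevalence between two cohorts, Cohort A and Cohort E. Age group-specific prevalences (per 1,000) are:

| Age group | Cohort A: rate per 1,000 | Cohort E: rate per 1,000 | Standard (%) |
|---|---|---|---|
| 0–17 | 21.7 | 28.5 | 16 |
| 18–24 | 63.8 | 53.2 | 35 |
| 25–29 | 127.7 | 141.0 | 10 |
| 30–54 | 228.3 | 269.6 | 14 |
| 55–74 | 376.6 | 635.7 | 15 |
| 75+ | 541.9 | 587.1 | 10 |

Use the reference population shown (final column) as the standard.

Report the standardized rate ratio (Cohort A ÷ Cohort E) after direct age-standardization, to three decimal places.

0.791

Standard weights: 0.16, 0.35, 0.10, 0.14, 0.15, 0.10.
Cohort A: 0.1600×21.7 + 0.3500×63.8 + 0.1000×127.7 + 0.1400×228.3 + 0.1500×376.6 + 0.1000×541.9 = 181.2140 per 1,000.
Cohort E: 0.1600×28.5 + 0.3500×53.2 + 0.1000×141.0 + 0.1400×269.6 + 0.1500×635.7 + 0.1000×587.1 = 229.0890 per 1,000.
Ratio = 181.2140 ÷ 229.0890 = 0.79102.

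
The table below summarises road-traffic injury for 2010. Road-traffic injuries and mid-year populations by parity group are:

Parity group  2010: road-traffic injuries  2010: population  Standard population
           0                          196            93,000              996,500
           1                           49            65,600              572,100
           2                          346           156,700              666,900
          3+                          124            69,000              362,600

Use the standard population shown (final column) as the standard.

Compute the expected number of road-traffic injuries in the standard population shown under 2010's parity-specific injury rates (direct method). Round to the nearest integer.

4652

Parity-specific rates per 100,000 for 2010: 210.75, 74.70, 220.80, 179.71.
Expected road-traffic injuries = Σ (standard pop × parity-specific rate ÷ 100,000)
= 996,500×210.75/100,000 + 572,100×74.70/100,000 + 666,900×220.80/100,000 + 362,600×179.71/100,000
= 2100.15 + 427.33 + 1472.54 + 651.63 = 4651.65.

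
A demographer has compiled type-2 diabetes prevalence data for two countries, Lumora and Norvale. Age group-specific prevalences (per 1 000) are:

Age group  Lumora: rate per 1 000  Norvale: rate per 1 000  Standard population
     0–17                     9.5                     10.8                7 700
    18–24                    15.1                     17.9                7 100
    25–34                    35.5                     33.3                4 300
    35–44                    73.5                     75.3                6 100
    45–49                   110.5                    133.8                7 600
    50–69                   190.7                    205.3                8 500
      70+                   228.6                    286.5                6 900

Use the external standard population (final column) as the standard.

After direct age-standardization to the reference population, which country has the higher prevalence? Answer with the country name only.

Standard total = 48 200; weights = 0.1598, 0.1473, 0.0892, 0.1266, 0.1577, 0.1763, 0.1432.
Lumora: 0.1598×9.5 + 0.1473×15.1 + 0.0892×35.5 + 0.1266×73.5 + 0.1577×110.5 + 0.1763×190.7 + 0.1432×228.6 = 99.9886 per 1 000.
Norvale: 0.1598×10.8 + 0.1473×17.9 + 0.0892×33.3 + 0.1266×75.3 + 0.1577×133.8 + 0.1763×205.3 + 0.1432×286.5 = 115.1774 per 1 000.

Norvale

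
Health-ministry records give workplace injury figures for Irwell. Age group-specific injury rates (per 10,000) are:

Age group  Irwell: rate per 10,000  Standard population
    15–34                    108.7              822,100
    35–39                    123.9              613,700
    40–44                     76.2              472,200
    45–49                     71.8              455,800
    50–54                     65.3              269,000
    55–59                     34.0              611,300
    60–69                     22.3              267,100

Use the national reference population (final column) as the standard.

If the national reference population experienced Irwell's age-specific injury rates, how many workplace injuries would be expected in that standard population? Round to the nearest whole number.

27841

Expected workplace injuries = Σ (standard pop × age-specific rate ÷ 10,000)
= 822,100×108.7/10,000 + 613,700×123.9/10,000 + 472,200×76.2/10,000 + 455,800×71.8/10,000 + 269,000×65.3/10,000 + 611,300×34.0/10,000 + 267,100×22.3/10,000
= 8936.23 + 7603.74 + 3598.16 + 3272.64 + 1756.57 + 2078.42 + 595.63 = 27841.40.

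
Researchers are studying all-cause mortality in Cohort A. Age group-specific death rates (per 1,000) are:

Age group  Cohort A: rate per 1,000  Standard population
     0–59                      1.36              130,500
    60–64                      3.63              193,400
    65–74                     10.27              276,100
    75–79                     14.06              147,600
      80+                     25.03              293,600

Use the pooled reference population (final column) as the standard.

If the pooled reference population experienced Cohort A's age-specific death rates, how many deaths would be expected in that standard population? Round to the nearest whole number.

13139

Expected deaths = Σ (standard pop × age-specific rate ÷ 1,000)
= 130,500×1.36/1,000 + 193,400×3.63/1,000 + 276,100×10.27/1,000 + 147,600×14.06/1,000 + 293,600×25.03/1,000
= 177.48 + 702.04 + 2835.55 + 2075.26 + 7348.81 = 13139.13.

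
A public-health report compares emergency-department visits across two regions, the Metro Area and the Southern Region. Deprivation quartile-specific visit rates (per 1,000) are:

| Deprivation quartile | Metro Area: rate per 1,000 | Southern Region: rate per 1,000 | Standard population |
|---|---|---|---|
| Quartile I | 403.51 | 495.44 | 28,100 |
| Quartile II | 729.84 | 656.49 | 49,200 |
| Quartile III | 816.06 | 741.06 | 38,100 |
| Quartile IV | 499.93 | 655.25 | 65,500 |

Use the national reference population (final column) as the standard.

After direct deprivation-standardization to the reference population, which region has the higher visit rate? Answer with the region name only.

Southern Region

Standard total = 180,900; weights = 0.1553, 0.2720, 0.2106, 0.3621.
The Metro Area: 0.1553×403.51 + 0.2720×729.84 + 0.2106×816.06 + 0.3621×499.93 = 614.0633 per 1,000.
The Southern Region: 0.1553×495.44 + 0.2720×656.49 + 0.2106×741.06 + 0.3621×655.25 = 648.8360 per 1,000.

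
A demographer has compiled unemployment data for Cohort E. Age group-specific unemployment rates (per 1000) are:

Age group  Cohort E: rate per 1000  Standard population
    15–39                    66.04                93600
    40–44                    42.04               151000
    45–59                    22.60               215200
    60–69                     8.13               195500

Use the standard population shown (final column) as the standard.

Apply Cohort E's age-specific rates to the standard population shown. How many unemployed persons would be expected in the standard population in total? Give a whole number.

Expected unemployed persons = Σ (standard pop × age-specific rate ÷ 1000)
= 93600×66.04/1000 + 151000×42.04/1000 + 215200×22.60/1000 + 195500×8.13/1000
= 6181.34 + 6348.04 + 4863.52 + 1589.42 = 18982.32.

18982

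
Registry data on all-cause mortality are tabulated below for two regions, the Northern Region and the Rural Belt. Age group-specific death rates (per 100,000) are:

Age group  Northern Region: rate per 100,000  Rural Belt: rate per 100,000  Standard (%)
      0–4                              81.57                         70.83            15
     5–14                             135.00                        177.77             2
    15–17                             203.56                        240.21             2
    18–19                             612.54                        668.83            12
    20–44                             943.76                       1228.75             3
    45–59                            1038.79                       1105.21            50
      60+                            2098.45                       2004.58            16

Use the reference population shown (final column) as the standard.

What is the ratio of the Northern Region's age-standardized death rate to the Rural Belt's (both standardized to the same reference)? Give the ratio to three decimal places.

0.967

Standard weights: 0.15, 0.02, 0.02, 0.12, 0.03, 0.50, 0.16.
The Northern Region: 0.1500×81.57 + 0.0200×135.00 + 0.0200×203.56 + 0.1200×612.54 + 0.0300×943.76 + 0.5000×1038.79 + 0.1600×2098.45 = 975.9713 per 100,000.
The Rural Belt: 0.1500×70.83 + 0.0200×177.77 + 0.0200×240.21 + 0.1200×668.83 + 0.0300×1228.75 + 0.5000×1105.21 + 0.1600×2004.58 = 1009.4440 per 100,000.
Ratio = 975.9713 ÷ 1009.4440 = 0.96684.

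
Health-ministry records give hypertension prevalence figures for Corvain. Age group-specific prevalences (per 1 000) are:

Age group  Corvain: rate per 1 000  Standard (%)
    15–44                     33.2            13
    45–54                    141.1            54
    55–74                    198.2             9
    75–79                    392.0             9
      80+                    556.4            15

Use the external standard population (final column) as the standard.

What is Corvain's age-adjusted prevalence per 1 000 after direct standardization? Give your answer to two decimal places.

217.09

Standard weights: 0.13, 0.54, 0.09, 0.09, 0.15.
Standardized rate: 0.1300×33.2 + 0.5400×141.1 + 0.0900×198.2 + 0.0900×392.0 + 0.1500×556.4 = 217.0880 per 1 000.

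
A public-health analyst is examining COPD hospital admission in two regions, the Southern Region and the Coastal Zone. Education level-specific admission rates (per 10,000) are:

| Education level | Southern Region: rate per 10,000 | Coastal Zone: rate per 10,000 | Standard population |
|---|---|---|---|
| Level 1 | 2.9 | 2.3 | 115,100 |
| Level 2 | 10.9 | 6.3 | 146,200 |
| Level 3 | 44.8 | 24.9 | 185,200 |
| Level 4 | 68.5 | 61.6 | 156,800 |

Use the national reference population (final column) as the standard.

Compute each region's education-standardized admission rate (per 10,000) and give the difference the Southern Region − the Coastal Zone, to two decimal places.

9.13

Standard total = 603,300; weights = 0.1908, 0.2423, 0.3070, 0.2599.
The Southern Region: 0.1908×2.9 + 0.2423×10.9 + 0.3070×44.8 + 0.2599×68.5 = 34.7508 per 10,000.
The Coastal Zone: 0.1908×2.3 + 0.2423×6.3 + 0.3070×24.9 + 0.2599×61.6 = 25.6193 per 10,000.
Difference = 34.7508 − 25.6193 = 9.1314.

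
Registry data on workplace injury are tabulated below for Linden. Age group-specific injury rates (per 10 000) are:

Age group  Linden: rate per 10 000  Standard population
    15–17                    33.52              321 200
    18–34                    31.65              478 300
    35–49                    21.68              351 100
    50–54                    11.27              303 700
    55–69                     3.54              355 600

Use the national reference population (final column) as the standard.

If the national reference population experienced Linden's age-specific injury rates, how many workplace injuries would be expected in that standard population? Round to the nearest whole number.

3820

Expected workplace injuries = Σ (standard pop × age-specific rate ÷ 10 000)
= 321 200×33.52/10 000 + 478 300×31.65/10 000 + 351 100×21.68/10 000 + 303 700×11.27/10 000 + 355 600×3.54/10 000
= 1076.66 + 1513.82 + 761.18 + 342.27 + 125.88 = 3819.82.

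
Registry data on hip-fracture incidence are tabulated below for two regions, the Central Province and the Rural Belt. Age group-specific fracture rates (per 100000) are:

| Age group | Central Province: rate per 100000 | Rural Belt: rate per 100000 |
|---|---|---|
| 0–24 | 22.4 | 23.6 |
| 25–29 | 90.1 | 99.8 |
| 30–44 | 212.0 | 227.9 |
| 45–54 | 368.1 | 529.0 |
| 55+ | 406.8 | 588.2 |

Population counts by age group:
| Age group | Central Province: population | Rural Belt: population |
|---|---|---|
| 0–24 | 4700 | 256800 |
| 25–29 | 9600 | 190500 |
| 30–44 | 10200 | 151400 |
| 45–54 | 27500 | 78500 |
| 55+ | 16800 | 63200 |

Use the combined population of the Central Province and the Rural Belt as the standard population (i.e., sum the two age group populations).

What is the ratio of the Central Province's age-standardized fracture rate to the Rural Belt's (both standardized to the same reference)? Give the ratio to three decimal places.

0.781

Combined standard total = 809200; weights = 0.3232, 0.2473, 0.1997, 0.1310, 0.0989.
The Central Province: 0.3232×22.4 + 0.2473×90.1 + 0.1997×212.0 + 0.1310×368.1 + 0.0989×406.8 = 160.2922 per 100000.
The Rural Belt: 0.3232×23.6 + 0.2473×99.8 + 0.1997×227.9 + 0.1310×529.0 + 0.0989×588.2 = 205.2645 per 100000.
Ratio = 160.2922 ÷ 205.2645 = 0.78091.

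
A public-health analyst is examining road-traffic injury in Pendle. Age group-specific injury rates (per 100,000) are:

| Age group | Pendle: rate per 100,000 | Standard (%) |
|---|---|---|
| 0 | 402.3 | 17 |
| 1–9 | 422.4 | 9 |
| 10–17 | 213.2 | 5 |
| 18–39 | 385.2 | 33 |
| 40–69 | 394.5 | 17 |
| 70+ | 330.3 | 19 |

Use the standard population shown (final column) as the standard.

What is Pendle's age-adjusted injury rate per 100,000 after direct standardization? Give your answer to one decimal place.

374.0

Standard weights: 0.17, 0.09, 0.05, 0.33, 0.17, 0.19.
Standardized rate: 0.1700×402.3 + 0.0900×422.4 + 0.0500×213.2 + 0.3300×385.2 + 0.1700×394.5 + 0.1900×330.3 = 374.0050 per 100,000.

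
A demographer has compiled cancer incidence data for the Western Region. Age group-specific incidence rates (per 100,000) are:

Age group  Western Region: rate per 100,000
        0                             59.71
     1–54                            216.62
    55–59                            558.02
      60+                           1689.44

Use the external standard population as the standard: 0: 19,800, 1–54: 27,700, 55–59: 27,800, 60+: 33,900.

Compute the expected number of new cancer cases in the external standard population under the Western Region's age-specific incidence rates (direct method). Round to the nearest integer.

800

Expected new cancer cases = Σ (standard pop × age-specific rate ÷ 100,000)
= 19,800×59.71/100,000 + 27,700×216.62/100,000 + 27,800×558.02/100,000 + 33,900×1689.44/100,000
= 11.82 + 60.00 + 155.13 + 572.72 = 799.68.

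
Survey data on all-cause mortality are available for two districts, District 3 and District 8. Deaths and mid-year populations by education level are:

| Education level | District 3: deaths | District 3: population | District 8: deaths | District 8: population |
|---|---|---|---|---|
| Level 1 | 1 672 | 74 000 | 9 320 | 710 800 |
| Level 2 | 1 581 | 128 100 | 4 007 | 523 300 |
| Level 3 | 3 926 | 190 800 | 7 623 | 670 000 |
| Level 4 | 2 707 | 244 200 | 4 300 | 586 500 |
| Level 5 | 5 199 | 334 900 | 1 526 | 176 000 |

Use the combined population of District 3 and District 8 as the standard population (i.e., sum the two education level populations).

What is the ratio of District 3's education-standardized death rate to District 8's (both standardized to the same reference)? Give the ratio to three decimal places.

1.703

Education-specific rates per 100 000 for District 3: 2259.46, 1234.19, 2057.65, 1108.52, 1552.40.
For District 8: 1311.20, 765.72, 1137.76, 733.16, 867.05.
Combined standard total = 3 638 600; weights = 0.2157, 0.1790, 0.2366, 0.2283, 0.1404.
District 3: 0.2157×2259.46 + 0.1790×1234.19 + 0.2366×2057.65 + 0.2283×1108.52 + 0.1404×1552.40 = 1666.1276 per 100 000.
District 8: 0.2157×1311.20 + 0.1790×765.72 + 0.2366×1137.76 + 0.2283×733.16 + 0.1404×867.05 = 978.1822 per 100 000.
Ratio = 1666.1276 ÷ 978.1822 = 1.70329.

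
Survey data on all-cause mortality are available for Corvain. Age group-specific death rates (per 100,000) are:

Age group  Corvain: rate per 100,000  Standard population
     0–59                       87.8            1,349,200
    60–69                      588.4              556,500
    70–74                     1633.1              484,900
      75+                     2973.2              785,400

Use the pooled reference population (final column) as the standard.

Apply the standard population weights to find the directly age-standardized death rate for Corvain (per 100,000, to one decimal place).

1125.0

Standard total = 3,176,000; weights = 0.4248, 0.1752, 0.1527, 0.2473.
Standardized rate: 0.4248×87.8 + 0.1752×588.4 + 0.1527×1633.1 + 0.2473×2973.2 = 1124.9829 per 100,000.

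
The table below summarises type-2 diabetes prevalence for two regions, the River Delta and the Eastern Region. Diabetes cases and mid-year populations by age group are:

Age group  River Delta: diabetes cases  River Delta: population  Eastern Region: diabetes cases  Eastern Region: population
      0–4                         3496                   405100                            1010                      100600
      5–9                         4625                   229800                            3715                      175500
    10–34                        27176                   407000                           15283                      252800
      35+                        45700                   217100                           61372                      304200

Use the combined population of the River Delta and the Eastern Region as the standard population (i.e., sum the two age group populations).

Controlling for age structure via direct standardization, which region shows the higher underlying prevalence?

River Delta

Age-specific rates per 1000 for the River Delta: 8.630, 20.126, 66.771, 210.502.
For the Eastern Region: 10.040, 21.168, 60.455, 201.749.
Combined standard total = 2092100; weights = 0.2417, 0.1937, 0.3154, 0.2492.
The River Delta: 0.2417×8.630 + 0.1937×20.126 + 0.3154×66.771 + 0.2492×210.502 = 79.4952 per 1000.
The Eastern Region: 0.2417×10.040 + 0.1937×21.168 + 0.3154×60.455 + 0.2492×201.749 = 75.8646 per 1000.
The crude rates (64.33 vs 97.68) would put the Eastern Region higher, but that reflects its age composition; once standardized to a common age structure, the River Delta has the higher underlying rate.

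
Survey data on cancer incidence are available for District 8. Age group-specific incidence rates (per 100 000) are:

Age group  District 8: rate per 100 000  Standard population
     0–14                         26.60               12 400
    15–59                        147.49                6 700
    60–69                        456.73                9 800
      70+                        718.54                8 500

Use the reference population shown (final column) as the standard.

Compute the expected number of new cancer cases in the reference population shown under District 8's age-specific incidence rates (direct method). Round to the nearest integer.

119

Expected new cancer cases = Σ (standard pop × age-specific rate ÷ 100 000)
= 12 400×26.60/100 000 + 6 700×147.49/100 000 + 9 800×456.73/100 000 + 8 500×718.54/100 000
= 3.30 + 9.88 + 44.76 + 61.08 = 119.02.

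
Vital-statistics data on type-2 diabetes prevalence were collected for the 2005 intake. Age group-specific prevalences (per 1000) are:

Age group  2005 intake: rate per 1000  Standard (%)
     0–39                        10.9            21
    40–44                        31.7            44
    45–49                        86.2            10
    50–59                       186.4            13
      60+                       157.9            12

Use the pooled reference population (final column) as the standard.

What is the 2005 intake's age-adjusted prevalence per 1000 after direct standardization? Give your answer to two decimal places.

68.04

Standard weights: 0.21, 0.44, 0.10, 0.13, 0.12.
Standardized rate: 0.2100×10.9 + 0.4400×31.7 + 0.1000×86.2 + 0.1300×186.4 + 0.1200×157.9 = 68.0370 per 1000.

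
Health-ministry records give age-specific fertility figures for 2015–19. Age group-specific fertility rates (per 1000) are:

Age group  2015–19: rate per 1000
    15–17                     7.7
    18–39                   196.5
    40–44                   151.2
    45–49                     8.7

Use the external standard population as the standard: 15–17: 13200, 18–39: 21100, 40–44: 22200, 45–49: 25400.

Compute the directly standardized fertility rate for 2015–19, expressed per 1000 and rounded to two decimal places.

95.55

Standard total = 81900; weights = 0.1612, 0.2576, 0.2711, 0.3101.
Standardized rate: 0.1612×7.7 + 0.2576×196.5 + 0.2711×151.2 + 0.3101×8.7 = 95.5484 per 1000.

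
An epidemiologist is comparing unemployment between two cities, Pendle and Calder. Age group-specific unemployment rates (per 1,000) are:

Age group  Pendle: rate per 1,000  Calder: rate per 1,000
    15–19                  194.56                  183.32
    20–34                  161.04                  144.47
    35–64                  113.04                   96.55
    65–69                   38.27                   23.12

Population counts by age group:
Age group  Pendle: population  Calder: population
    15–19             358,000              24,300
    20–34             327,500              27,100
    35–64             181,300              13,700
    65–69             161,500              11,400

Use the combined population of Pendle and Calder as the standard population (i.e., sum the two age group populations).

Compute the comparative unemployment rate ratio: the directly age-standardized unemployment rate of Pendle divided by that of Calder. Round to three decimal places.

1.111

Combined standard total = 1,104,800; weights = 0.3460, 0.3210, 0.1765, 0.1565.
Pendle: 0.3460×194.56 + 0.3210×161.04 + 0.1765×113.04 + 0.1565×38.27 = 144.9536 per 1,000.
Calder: 0.3460×183.32 + 0.3210×144.47 + 0.1765×96.55 + 0.1565×23.12 = 130.4643 per 1,000.
Ratio = 144.9536 ÷ 130.4643 = 1.11106.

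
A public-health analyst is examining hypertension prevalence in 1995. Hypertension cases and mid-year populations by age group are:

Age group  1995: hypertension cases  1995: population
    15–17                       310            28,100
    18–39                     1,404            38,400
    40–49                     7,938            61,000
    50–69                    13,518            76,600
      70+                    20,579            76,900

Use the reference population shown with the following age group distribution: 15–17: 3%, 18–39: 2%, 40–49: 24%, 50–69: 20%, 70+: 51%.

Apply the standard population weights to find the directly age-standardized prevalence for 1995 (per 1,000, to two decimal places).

204.07

Age-specific rates per 1,000 for 1995: 11.032, 36.562, 130.131, 176.475, 267.607.
Standard weights: 0.03, 0.02, 0.24, 0.20, 0.51.
Standardized rate: 0.0300×11.032 + 0.0200×36.562 + 0.2400×130.131 + 0.2000×176.475 + 0.5100×267.607 = 204.0684 per 1,000.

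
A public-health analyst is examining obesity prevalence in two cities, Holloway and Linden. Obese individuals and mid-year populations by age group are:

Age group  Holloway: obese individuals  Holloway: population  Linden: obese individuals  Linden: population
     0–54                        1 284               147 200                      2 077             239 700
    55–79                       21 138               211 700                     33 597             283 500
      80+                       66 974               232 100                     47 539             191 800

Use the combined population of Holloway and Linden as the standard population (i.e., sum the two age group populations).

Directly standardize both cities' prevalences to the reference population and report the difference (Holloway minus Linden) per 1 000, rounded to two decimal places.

6.15

Age-specific rates per 1 000 for Holloway: 8.723, 99.849, 288.557.
For Linden: 8.665, 118.508, 247.857.
Combined standard total = 1 306 000; weights = 0.2962, 0.3792, 0.3246.
Holloway: 0.2962×8.723 + 0.3792×99.849 + 0.3246×288.557 = 134.1035 per 1 000.
Linden: 0.2962×8.665 + 0.3792×118.508 + 0.3246×247.857 = 127.9512 per 1 000.
Difference = 134.1035 − 127.9512 = 6.1523.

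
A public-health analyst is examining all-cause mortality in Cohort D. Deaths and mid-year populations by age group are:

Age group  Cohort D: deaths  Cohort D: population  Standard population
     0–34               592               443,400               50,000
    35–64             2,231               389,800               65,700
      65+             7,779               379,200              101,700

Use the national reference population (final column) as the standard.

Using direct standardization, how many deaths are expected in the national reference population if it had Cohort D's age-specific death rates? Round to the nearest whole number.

2529

Age-specific rates per 1,000 for Cohort D: 1.335, 5.723, 20.514.
Expected deaths = Σ (standard pop × age-specific rate ÷ 1,000)
= 50,000×1.335/1,000 + 65,700×5.723/1,000 + 101,700×20.514/1,000
= 66.76 + 376.03 + 2086.30 = 2529.09.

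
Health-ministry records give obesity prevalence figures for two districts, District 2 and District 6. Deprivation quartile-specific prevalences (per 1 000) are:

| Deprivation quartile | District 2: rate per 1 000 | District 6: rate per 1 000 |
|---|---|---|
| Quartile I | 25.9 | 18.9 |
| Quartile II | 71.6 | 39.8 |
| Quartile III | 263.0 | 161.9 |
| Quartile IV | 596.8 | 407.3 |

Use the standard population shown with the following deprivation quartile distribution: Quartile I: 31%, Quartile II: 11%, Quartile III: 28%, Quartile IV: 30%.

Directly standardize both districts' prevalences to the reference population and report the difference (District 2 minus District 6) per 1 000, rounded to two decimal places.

Standard weights: 0.31, 0.11, 0.28, 0.30.
District 2: 0.3100×25.9 + 0.1100×71.6 + 0.2800×263.0 + 0.3000×596.8 = 268.5850 per 1 000.
District 6: 0.3100×18.9 + 0.1100×39.8 + 0.2800×161.9 + 0.3000×407.3 = 177.7590 per 1 000.
Difference = 268.5850 − 177.7590 = 90.8260.

90.83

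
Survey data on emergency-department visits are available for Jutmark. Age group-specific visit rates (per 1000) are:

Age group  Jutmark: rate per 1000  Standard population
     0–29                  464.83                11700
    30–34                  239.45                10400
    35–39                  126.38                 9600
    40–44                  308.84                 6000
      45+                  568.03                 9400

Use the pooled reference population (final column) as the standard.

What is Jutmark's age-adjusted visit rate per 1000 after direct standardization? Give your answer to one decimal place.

Standard total = 47100; weights = 0.2484, 0.2208, 0.2038, 0.1274, 0.1996.
Standardized rate: 0.2484×464.83 + 0.2208×239.45 + 0.2038×126.38 + 0.1274×308.84 + 0.1996×568.03 = 346.8060 per 1000.

346.8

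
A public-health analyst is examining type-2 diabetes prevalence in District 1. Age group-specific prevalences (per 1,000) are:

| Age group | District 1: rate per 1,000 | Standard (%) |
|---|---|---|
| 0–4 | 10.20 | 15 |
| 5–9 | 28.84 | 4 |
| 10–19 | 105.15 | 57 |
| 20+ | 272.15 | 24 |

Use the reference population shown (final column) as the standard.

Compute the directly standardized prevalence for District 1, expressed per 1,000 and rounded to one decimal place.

Standard weights: 0.15, 0.04, 0.57, 0.24.
Standardized rate: 0.1500×10.20 + 0.0400×28.84 + 0.5700×105.15 + 0.2400×272.15 = 127.9351 per 1,000.

127.9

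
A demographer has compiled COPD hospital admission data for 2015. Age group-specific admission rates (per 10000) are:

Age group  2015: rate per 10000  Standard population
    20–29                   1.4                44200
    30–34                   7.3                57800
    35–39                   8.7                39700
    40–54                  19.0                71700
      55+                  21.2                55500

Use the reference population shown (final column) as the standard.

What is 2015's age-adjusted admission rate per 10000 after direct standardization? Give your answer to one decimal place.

Standard total = 268900; weights = 0.1644, 0.2149, 0.1476, 0.2666, 0.2064.
Standardized rate: 0.1644×1.4 + 0.2149×7.3 + 0.1476×8.7 + 0.2666×19.0 + 0.2064×21.2 = 12.5255 per 10000.

12.5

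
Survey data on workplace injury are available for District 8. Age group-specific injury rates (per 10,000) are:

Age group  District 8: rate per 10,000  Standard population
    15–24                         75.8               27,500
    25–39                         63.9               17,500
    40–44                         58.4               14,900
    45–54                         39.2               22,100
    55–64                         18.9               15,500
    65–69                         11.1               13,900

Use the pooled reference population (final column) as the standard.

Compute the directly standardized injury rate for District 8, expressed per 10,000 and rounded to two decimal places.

Standard total = 111,400; weights = 0.2469, 0.1571, 0.1338, 0.1984, 0.1391, 0.1248.
Standardized rate: 0.2469×75.8 + 0.1571×63.9 + 0.1338×58.4 + 0.1984×39.2 + 0.1391×18.9 + 0.1248×11.1 = 48.3525 per 10,000.

48.35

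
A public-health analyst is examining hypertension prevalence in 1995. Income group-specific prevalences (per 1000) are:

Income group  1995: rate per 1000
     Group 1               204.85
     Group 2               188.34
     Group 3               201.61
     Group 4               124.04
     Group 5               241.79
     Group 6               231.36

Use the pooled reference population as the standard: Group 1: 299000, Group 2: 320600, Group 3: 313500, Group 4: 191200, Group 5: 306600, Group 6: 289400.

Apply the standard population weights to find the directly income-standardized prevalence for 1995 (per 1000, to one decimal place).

203.2

Standard total = 1720300; weights = 0.1738, 0.1864, 0.1822, 0.1111, 0.1782, 0.1682.
Standardized rate: 0.1738×204.85 + 0.1864×188.34 + 0.1822×201.61 + 0.1111×124.04 + 0.1782×241.79 + 0.1682×231.36 = 203.2445 per 1000.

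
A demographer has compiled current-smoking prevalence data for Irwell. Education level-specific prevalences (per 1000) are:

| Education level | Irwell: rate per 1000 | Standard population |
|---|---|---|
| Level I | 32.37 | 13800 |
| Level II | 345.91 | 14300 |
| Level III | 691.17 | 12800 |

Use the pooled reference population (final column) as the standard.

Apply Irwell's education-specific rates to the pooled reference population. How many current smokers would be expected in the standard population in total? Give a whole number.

Expected current smokers = Σ (standard pop × education-specific rate ÷ 1000)
= 13800×32.37/1000 + 14300×345.91/1000 + 12800×691.17/1000
= 446.71 + 4946.51 + 8846.98 = 14240.19.

14240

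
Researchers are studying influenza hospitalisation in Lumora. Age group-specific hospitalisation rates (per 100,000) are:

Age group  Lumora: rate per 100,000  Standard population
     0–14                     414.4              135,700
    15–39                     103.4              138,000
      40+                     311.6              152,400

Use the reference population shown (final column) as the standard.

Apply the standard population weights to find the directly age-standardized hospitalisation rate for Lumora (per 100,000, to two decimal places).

Standard total = 426,100; weights = 0.3185, 0.3239, 0.3577.
Standardized rate: 0.3185×414.4 + 0.3239×103.4 + 0.3577×311.6 = 276.9095 per 100,000.

276.91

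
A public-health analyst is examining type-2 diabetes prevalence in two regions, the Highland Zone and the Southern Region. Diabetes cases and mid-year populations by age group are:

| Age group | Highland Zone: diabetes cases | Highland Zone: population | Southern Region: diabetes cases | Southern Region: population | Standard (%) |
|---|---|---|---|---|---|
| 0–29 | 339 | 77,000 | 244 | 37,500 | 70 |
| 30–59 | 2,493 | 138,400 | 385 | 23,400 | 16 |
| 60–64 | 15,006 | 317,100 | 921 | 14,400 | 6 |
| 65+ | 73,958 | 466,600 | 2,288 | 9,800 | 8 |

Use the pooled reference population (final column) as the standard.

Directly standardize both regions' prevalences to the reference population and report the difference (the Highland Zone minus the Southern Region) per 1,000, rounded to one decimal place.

-8.2

Age-specific rates per 1,000 for the Highland Zone: 4.403, 18.013, 47.323, 158.504.
For the Southern Region: 6.507, 16.453, 63.958, 233.469.
Standard weights: 0.70, 0.16, 0.06, 0.08.
The Highland Zone: 0.7000×4.403 + 0.1600×18.013 + 0.0600×47.323 + 0.0800×158.504 = 21.4836 per 1,000.
The Southern Region: 0.7000×6.507 + 0.1600×16.453 + 0.0600×63.958 + 0.0800×233.469 = 29.7022 per 1,000.
Difference = 21.4836 − 29.7022 = -8.2186.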